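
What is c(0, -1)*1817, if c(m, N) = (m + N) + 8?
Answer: 12719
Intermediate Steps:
c(m, N) = 8 + N + m (c(m, N) = (N + m) + 8 = 8 + N + m)
c(0, -1)*1817 = (8 - 1 + 0)*1817 = 7*1817 = 12719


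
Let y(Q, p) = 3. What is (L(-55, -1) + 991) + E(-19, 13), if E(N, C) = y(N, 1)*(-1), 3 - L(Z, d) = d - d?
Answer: 991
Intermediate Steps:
L(Z, d) = 3 (L(Z, d) = 3 - (d - d) = 3 - 1*0 = 3 + 0 = 3)
E(N, C) = -3 (E(N, C) = 3*(-1) = -3)
(L(-55, -1) + 991) + E(-19, 13) = (3 + 991) - 3 = 994 - 3 = 991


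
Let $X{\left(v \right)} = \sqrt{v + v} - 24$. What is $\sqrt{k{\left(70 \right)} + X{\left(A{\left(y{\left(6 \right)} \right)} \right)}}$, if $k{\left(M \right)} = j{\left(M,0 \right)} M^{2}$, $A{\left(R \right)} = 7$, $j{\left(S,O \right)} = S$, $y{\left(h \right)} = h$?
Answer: $\sqrt{342976 + \sqrt{14}} \approx 585.64$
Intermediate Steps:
$X{\left(v \right)} = -24 + \sqrt{2} \sqrt{v}$ ($X{\left(v \right)} = \sqrt{2 v} - 24 = \sqrt{2} \sqrt{v} - 24 = -24 + \sqrt{2} \sqrt{v}$)
$k{\left(M \right)} = M^{3}$ ($k{\left(M \right)} = M M^{2} = M^{3}$)
$\sqrt{k{\left(70 \right)} + X{\left(A{\left(y{\left(6 \right)} \right)} \right)}} = \sqrt{70^{3} - \left(24 - \sqrt{2} \sqrt{7}\right)} = \sqrt{343000 - \left(24 - \sqrt{14}\right)} = \sqrt{342976 + \sqrt{14}}$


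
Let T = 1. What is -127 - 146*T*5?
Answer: -857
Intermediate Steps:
-127 - 146*T*5 = -127 - 146*5 = -127 - 730 = -857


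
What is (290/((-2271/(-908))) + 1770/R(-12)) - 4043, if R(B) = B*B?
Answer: -23707783/6056 ≈ -3914.8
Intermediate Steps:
R(B) = B**2
(290/((-2271/(-908))) + 1770/R(-12)) - 4043 = (290/((-2271/(-908))) + 1770/((-12)**2)) - 4043 = (290/((-2271*(-1/908))) + 1770/144) - 4043 = (290/(2271/908) + 1770*(1/144)) - 4043 = (290*(908/2271) + 295/24) - 4043 = (263320/2271 + 295/24) - 4043 = 776625/6056 - 4043 = -23707783/6056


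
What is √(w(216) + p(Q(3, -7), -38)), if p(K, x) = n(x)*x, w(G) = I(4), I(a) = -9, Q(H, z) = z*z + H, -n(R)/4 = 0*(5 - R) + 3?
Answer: √447 ≈ 21.142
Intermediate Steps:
n(R) = -12 (n(R) = -4*(0*(5 - R) + 3) = -4*(0 + 3) = -4*3 = -12)
Q(H, z) = H + z² (Q(H, z) = z² + H = H + z²)
w(G) = -9
p(K, x) = -12*x
√(w(216) + p(Q(3, -7), -38)) = √(-9 - 12*(-38)) = √(-9 + 456) = √447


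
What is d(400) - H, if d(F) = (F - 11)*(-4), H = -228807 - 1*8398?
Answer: 235649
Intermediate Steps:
H = -237205 (H = -228807 - 8398 = -237205)
d(F) = 44 - 4*F (d(F) = (-11 + F)*(-4) = 44 - 4*F)
d(400) - H = (44 - 4*400) - 1*(-237205) = (44 - 1600) + 237205 = -1556 + 237205 = 235649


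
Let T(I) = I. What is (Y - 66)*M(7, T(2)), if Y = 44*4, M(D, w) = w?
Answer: 220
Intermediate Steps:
Y = 176
(Y - 66)*M(7, T(2)) = (176 - 66)*2 = 110*2 = 220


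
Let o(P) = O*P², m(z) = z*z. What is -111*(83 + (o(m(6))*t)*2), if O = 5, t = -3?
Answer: 4306467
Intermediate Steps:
m(z) = z²
o(P) = 5*P²
-111*(83 + (o(m(6))*t)*2) = -111*(83 + ((5*(6²)²)*(-3))*2) = -111*(83 + ((5*36²)*(-3))*2) = -111*(83 + ((5*1296)*(-3))*2) = -111*(83 + (6480*(-3))*2) = -111*(83 - 19440*2) = -111*(83 - 38880) = -111*(-38797) = 4306467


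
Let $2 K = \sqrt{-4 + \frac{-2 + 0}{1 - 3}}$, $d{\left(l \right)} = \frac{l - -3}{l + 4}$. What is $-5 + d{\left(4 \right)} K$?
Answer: $-5 + \frac{7 i \sqrt{3}}{16} \approx -5.0 + 0.75777 i$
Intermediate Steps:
$d{\left(l \right)} = \frac{3 + l}{4 + l}$ ($d{\left(l \right)} = \frac{l + 3}{4 + l} = \frac{3 + l}{4 + l}$)
$K = \frac{i \sqrt{3}}{2}$ ($K = \frac{\sqrt{-4 + \frac{-2 + 0}{1 - 3}}}{2} = \frac{\sqrt{-4 - \frac{2}{-2}}}{2} = \frac{\sqrt{-4 - -1}}{2} = \frac{\sqrt{-4 + 1}}{2} = \frac{\sqrt{-3}}{2} = \frac{i \sqrt{3}}{2} \approx 0.86602 i$)
$-5 + d{\left(4 \right)} K = -5 + \frac{3 + 4}{4 + 4} \frac{i \sqrt{3}}{2} = -5 + \frac{1}{8} \cdot 7 \frac{i \sqrt{3}}{2} = -5 + \frac{7 \frac{i \sqrt{3}}{2}}{8} = -5 + \frac{7 i \sqrt{3}}{16}$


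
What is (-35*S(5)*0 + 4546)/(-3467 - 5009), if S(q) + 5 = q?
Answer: -2273/4238 ≈ -0.53634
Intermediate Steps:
S(q) = -5 + q
(-35*S(5)*0 + 4546)/(-3467 - 5009) = (-35*(-5 + 5)*0 + 4546)/(-3467 - 5009) = (-0*0 + 4546)/(-8476) = (-35*0 + 4546)*(-1/8476) = (0 + 4546)*(-1/8476) = 4546*(-1/8476) = -2273/4238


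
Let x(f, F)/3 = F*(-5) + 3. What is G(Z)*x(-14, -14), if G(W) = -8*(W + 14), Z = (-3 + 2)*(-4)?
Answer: -31536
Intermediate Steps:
x(f, F) = 9 - 15*F (x(f, F) = 3*(F*(-5) + 3) = 3*(-5*F + 3) = 3*(3 - 5*F) = 9 - 15*F)
Z = 4 (Z = -1*(-4) = 4)
G(W) = -112 - 8*W (G(W) = -8*(14 + W) = -112 - 8*W)
G(Z)*x(-14, -14) = (-112 - 8*4)*(9 - 15*(-14)) = (-112 - 32)*(9 + 210) = -144*219 = -31536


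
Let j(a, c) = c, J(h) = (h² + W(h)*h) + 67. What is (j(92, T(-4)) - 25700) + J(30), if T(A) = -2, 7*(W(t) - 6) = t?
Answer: -170985/7 ≈ -24426.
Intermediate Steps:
W(t) = 6 + t/7
J(h) = 67 + h² + h*(6 + h/7) (J(h) = (h² + (6 + h/7)*h) + 67 = (h² + h*(6 + h/7)) + 67 = 67 + h² + h*(6 + h/7))
(j(92, T(-4)) - 25700) + J(30) = (-2 - 25700) + (67 + 6*30 + (8/7)*30²) = -25702 + (67 + 180 + (8/7)*900) = -25702 + (67 + 180 + 7200/7) = -25702 + 8929/7 = -170985/7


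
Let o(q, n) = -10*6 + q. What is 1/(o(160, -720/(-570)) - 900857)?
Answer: -1/900757 ≈ -1.1102e-6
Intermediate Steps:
o(q, n) = -60 + q
1/(o(160, -720/(-570)) - 900857) = 1/((-60 + 160) - 900857) = 1/(100 - 900857) = 1/(-900757) = -1/900757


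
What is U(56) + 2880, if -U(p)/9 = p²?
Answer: -25344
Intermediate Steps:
U(p) = -9*p²
U(56) + 2880 = -9*56² + 2880 = -9*3136 + 2880 = -28224 + 2880 = -25344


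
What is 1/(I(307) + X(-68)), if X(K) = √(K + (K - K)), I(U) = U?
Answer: 307/94317 - 2*I*√17/94317 ≈ 0.003255 - 8.7431e-5*I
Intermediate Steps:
X(K) = √K (X(K) = √(K + 0) = √K)
1/(I(307) + X(-68)) = 1/(307 + √(-68)) = 1/(307 + 2*I*√17)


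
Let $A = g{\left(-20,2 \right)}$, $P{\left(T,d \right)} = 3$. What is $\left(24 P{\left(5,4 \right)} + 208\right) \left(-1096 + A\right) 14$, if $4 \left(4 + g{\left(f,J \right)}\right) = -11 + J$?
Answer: $-4320820$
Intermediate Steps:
$g{\left(f,J \right)} = - \frac{27}{4} + \frac{J}{4}$ ($g{\left(f,J \right)} = -4 + \frac{-11 + J}{4} = -4 + \left(- \frac{11}{4} + \frac{J}{4}\right) = - \frac{27}{4} + \frac{J}{4}$)
$A = - \frac{25}{4}$ ($A = - \frac{27}{4} + \frac{1}{4} \cdot 2 = - \frac{27}{4} + \frac{1}{2} = - \frac{25}{4} \approx -6.25$)
$\left(24 P{\left(5,4 \right)} + 208\right) \left(-1096 + A\right) 14 = \left(24 \cdot 3 + 208\right) \left(-1096 - \frac{25}{4}\right) 14 = \left(72 + 208\right) \left(- \frac{4409}{4}\right) 14 = 280 \left(- \frac{4409}{4}\right) 14 = \left(-308630\right) 14 = -4320820$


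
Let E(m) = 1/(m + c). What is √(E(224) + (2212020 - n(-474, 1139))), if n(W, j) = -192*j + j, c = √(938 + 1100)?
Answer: √(2429569 + 1/(224 + √2038)) ≈ 1558.7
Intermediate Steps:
c = √2038 ≈ 45.144
E(m) = 1/(m + √2038)
n(W, j) = -191*j
√(E(224) + (2212020 - n(-474, 1139))) = √(1/(224 + √2038) + (2212020 - (-191)*1139)) = √(1/(224 + √2038) + (2212020 - 1*(-217549))) = √(1/(224 + √2038) + (2212020 + 217549)) = √(1/(224 + √2038) + 2429569) = √(2429569 + 1/(224 + √2038))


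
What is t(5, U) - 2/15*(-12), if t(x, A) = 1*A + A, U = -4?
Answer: -32/5 ≈ -6.4000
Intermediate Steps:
t(x, A) = 2*A (t(x, A) = A + A = 2*A)
t(5, U) - 2/15*(-12) = 2*(-4) - 2/15*(-12) = -8 - 2*1/15*(-12) = -8 - 2/15*(-12) = -8 + 8/5 = -32/5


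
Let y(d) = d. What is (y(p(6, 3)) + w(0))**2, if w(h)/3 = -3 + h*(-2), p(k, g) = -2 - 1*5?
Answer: 256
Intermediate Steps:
p(k, g) = -7 (p(k, g) = -2 - 5 = -7)
w(h) = -9 - 6*h (w(h) = 3*(-3 + h*(-2)) = 3*(-3 - 2*h) = -9 - 6*h)
(y(p(6, 3)) + w(0))**2 = (-7 + (-9 - 6*0))**2 = (-7 + (-9 + 0))**2 = (-7 - 9)**2 = (-16)**2 = 256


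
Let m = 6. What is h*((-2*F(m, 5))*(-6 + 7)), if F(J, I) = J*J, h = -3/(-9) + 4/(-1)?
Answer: 264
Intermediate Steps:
h = -11/3 (h = -3*(-⅑) + 4*(-1) = ⅓ - 4 = -11/3 ≈ -3.6667)
F(J, I) = J²
h*((-2*F(m, 5))*(-6 + 7)) = -11*(-2*6²)*(-6 + 7)/3 = -11*(-2*36)/3 = -(-264) = -11/3*(-72) = 264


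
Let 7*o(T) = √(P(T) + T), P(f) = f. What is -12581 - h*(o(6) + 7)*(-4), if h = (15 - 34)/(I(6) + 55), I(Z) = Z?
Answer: -767973/61 - 152*√3/427 ≈ -12590.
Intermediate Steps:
o(T) = √2*√T/7 (o(T) = √(T + T)/7 = √(2*T)/7 = (√2*√T)/7 = √2*√T/7)
h = -19/61 (h = (15 - 34)/(6 + 55) = -19/61 ≈ -0.31148)
-12581 - h*(o(6) + 7)*(-4) = -12581 - (-19)*(√2*√6/7 + 7)*(-4)/61 = -12581 - (-19)*(2*√3/7 + 7)*(-4)/61 = -12581 - (-19)*(7 + 2*√3/7)*(-4)/61 = -12581 - (-19)*(-28 - 8*√3/7)/61 = -12581 - (532/61 + 152*√3/427) = -12581 + (-532/61 - 152*√3/427) = -767973/61 - 152*√3/427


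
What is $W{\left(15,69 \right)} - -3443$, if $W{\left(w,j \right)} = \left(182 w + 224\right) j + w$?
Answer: $207284$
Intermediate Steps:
$W{\left(w,j \right)} = w + j \left(224 + 182 w\right)$ ($W{\left(w,j \right)} = \left(224 + 182 w\right) j + w = j \left(224 + 182 w\right) + w = w + j \left(224 + 182 w\right)$)
$W{\left(15,69 \right)} - -3443 = \left(15 + 224 \cdot 69 + 182 \cdot 69 \cdot 15\right) - -3443 = \left(15 + 15456 + 188370\right) + 3443 = 203841 + 3443 = 207284$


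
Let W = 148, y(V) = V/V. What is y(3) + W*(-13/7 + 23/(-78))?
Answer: -86677/273 ≈ -317.50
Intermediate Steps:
y(V) = 1
y(3) + W*(-13/7 + 23/(-78)) = 1 + 148*(-13/7 + 23/(-78)) = 1 + 148*(-13*⅐ + 23*(-1/78)) = 1 + 148*(-13/7 - 23/78) = 1 + 148*(-1175/546) = 1 - 86950/273 = -86677/273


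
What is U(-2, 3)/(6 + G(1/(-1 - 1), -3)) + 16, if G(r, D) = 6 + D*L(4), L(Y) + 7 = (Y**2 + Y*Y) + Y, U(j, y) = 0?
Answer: 16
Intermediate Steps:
L(Y) = -7 + Y + 2*Y**2 (L(Y) = -7 + ((Y**2 + Y*Y) + Y) = -7 + ((Y**2 + Y**2) + Y) = -7 + (2*Y**2 + Y) = -7 + (Y + 2*Y**2) = -7 + Y + 2*Y**2)
G(r, D) = 6 + 29*D (G(r, D) = 6 + D*(-7 + 4 + 2*4**2) = 6 + D*(-7 + 4 + 2*16) = 6 + D*(-7 + 4 + 32) = 6 + D*29 = 6 + 29*D)
U(-2, 3)/(6 + G(1/(-1 - 1), -3)) + 16 = 0/(6 + (6 + 29*(-3))) + 16 = 0/(6 + (6 - 87)) + 16 = 0/(6 - 81) + 16 = 0/(-75) + 16 = 0*(-1/75) + 16 = 0 + 16 = 16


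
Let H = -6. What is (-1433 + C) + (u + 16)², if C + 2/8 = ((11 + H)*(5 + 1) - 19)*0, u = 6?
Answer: -3797/4 ≈ -949.25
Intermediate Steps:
C = -¼ (C = -¼ + ((11 - 6)*(5 + 1) - 19)*0 = -¼ + (5*6 - 19)*0 = -¼ + (30 - 19)*0 = -¼ + 11*0 = -¼ + 0 = -¼ ≈ -0.25000)
(-1433 + C) + (u + 16)² = (-1433 - ¼) + (6 + 16)² = -5733/4 + 22² = -5733/4 + 484 = -3797/4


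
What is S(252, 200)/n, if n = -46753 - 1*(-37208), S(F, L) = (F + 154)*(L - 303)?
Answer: 41818/9545 ≈ 4.3811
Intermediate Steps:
S(F, L) = (-303 + L)*(154 + F) (S(F, L) = (154 + F)*(-303 + L) = (-303 + L)*(154 + F))
n = -9545 (n = -46753 + 37208 = -9545)
S(252, 200)/n = (-46662 - 303*252 + 154*200 + 252*200)/(-9545) = (-46662 - 76356 + 30800 + 50400)*(-1/9545) = -41818*(-1/9545) = 41818/9545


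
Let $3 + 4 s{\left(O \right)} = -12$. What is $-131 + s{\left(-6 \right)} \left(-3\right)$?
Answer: $- \frac{479}{4} \approx -119.75$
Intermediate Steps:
$s{\left(O \right)} = - \frac{15}{4}$ ($s{\left(O \right)} = - \frac{3}{4} + \frac{1}{4} \left(-12\right) = - \frac{3}{4} - 3 = - \frac{15}{4}$)
$-131 + s{\left(-6 \right)} \left(-3\right) = -131 - - \frac{45}{4} = -131 + \frac{45}{4} = - \frac{479}{4}$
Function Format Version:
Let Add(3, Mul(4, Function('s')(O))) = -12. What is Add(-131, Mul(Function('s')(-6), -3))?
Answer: Rational(-479, 4) ≈ -119.75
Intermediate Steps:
Function('s')(O) = Rational(-15, 4) (Function('s')(O) = Add(Rational(-3, 4), Mul(Rational(1, 4), -12)) = Add(Rational(-3, 4), -3) = Rational(-15, 4))
Add(-131, Mul(Function('s')(-6), -3)) = Add(-131, Mul(Rational(-15, 4), -3)) = Add(-131, Rational(45, 4)) = Rational(-479, 4)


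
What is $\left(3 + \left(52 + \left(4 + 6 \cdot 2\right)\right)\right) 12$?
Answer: $852$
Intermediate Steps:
$\left(3 + \left(52 + \left(4 + 6 \cdot 2\right)\right)\right) 12 = \left(3 + \left(52 + \left(4 + 12\right)\right)\right) 12 = \left(3 + \left(52 + 16\right)\right) 12 = \left(3 + 68\right) 12 = 71 \cdot 12 = 852$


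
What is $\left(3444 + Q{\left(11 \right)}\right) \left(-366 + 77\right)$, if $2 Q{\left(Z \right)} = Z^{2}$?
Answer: $- \frac{2025601}{2} \approx -1.0128 \cdot 10^{6}$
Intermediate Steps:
$Q{\left(Z \right)} = \frac{Z^{2}}{2}$
$\left(3444 + Q{\left(11 \right)}\right) \left(-366 + 77\right) = \left(3444 + \frac{11^{2}}{2}\right) \left(-366 + 77\right) = \left(3444 + \frac{1}{2} \cdot 121\right) \left(-289\right) = \left(3444 + \frac{121}{2}\right) \left(-289\right) = \frac{7009}{2} \left(-289\right) = - \frac{2025601}{2}$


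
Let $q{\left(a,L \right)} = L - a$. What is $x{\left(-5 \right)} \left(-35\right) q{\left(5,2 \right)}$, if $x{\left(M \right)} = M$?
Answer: $-525$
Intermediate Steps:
$x{\left(-5 \right)} \left(-35\right) q{\left(5,2 \right)} = \left(-5\right) \left(-35\right) \left(2 - 5\right) = 175 \left(2 - 5\right) = 175 \left(-3\right) = -525$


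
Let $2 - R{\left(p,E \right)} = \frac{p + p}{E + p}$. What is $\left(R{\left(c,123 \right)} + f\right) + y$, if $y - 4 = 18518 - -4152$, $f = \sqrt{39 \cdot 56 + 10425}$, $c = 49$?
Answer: $\frac{1950087}{86} + 3 \sqrt{1401} \approx 22788.0$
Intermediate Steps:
$R{\left(p,E \right)} = 2 - \frac{2 p}{E + p}$ ($R{\left(p,E \right)} = 2 - \frac{p + p}{E + p} = 2 - \frac{2 p}{E + p}$)
$f = 3 \sqrt{1401}$ ($f = \sqrt{2184 + 10425} = \sqrt{12609} = 3 \sqrt{1401} \approx 112.29$)
$y = 22674$ ($y = 4 + \left(18518 - -4152\right) = 4 + \left(18518 + 4152\right) = 4 + 22670 = 22674$)
$\left(R{\left(c,123 \right)} + f\right) + y = \left(2 \cdot 123 \frac{1}{123 + 49} + 3 \sqrt{1401}\right) + 22674 = \left(2 \cdot 123 \cdot \frac{1}{172} + 3 \sqrt{1401}\right) + 22674 = \left(\frac{123}{86} + 3 \sqrt{1401}\right) + 22674 = \frac{1950087}{86} + 3 \sqrt{1401}$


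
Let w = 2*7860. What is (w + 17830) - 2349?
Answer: 31201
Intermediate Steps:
w = 15720
(w + 17830) - 2349 = (15720 + 17830) - 2349 = 33550 - 2349 = 31201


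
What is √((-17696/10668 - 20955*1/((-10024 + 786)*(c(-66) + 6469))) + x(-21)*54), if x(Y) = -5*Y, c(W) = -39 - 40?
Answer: √39331097682814754547/83299046 ≈ 75.288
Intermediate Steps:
c(W) = -79
√((-17696/10668 - 20955*1/((-10024 + 786)*(c(-66) + 6469))) + x(-21)*54) = √((-17696/10668 - 20955*1/((-10024 + 786)*(-79 + 6469))) - 5*(-21)*54) = √((-17696*1/10668 - 20955/((-9238*6390))) + 105*54) = √((-632/381 - 20955/(-59030820)) + 5670) = √((-632/381 - 20955*(-1/59030820)) + 5670) = √((-632/381 + 1397/3935388) + 5670) = √(-276292551/166598092 + 5670) = √(944334889089/166598092) = √39331097682814754547/83299046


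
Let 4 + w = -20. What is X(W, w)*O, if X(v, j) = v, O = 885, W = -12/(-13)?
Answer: 10620/13 ≈ 816.92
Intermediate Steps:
w = -24 (w = -4 - 20 = -24)
W = 12/13 (W = -12*(-1/13) = 12/13 ≈ 0.92308)
X(W, w)*O = (12/13)*885 = 10620/13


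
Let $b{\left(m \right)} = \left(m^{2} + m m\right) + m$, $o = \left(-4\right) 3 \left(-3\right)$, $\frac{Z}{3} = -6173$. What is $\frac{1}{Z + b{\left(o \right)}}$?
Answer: $- \frac{1}{15891} \approx -6.2929 \cdot 10^{-5}$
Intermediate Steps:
$Z = -18519$ ($Z = 3 \left(-6173\right) = -18519$)
$o = 36$ ($o = \left(-12\right) \left(-3\right) = 36$)
$b{\left(m \right)} = m + 2 m^{2}$ ($b{\left(m \right)} = \left(m^{2} + m^{2}\right) + m = 2 m^{2} + m = m + 2 m^{2}$)
$\frac{1}{Z + b{\left(o \right)}} = \frac{1}{-18519 + 36 \left(1 + 2 \cdot 36\right)} = \frac{1}{-18519 + 36 \left(1 + 72\right)} = \frac{1}{-18519 + 36 \cdot 73} = \frac{1}{-18519 + 2628} = \frac{1}{-15891} = - \frac{1}{15891}$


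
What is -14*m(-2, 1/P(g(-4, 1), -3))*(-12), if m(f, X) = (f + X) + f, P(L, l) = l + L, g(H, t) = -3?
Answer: -700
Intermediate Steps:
P(L, l) = L + l
m(f, X) = X + 2*f (m(f, X) = (X + f) + f = X + 2*f)
-14*m(-2, 1/P(g(-4, 1), -3))*(-12) = -14*(1/(-3 - 3) + 2*(-2))*(-12) = -14*(1/(-6) - 4)*(-12) = -14*(-1/6 - 4)*(-12) = -14*(-25/6)*(-12) = (175/3)*(-12) = -700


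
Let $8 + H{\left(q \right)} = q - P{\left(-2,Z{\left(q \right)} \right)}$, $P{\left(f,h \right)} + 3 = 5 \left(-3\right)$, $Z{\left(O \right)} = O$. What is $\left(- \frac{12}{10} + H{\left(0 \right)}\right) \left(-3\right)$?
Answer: $- \frac{132}{5} \approx -26.4$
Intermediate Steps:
$P{\left(f,h \right)} = -18$ ($P{\left(f,h \right)} = -3 + 5 \left(-3\right) = -3 - 15 = -18$)
$H{\left(q \right)} = 10 + q$ ($H{\left(q \right)} = -8 + \left(q - -18\right) = -8 + \left(q + 18\right) = -8 + \left(18 + q\right) = 10 + q$)
$\left(- \frac{12}{10} + H{\left(0 \right)}\right) \left(-3\right) = \left(- \frac{12}{10} + \left(10 + 0\right)\right) \left(-3\right) = \left(\left(-12\right) \frac{1}{10} + 10\right) \left(-3\right) = \left(- \frac{6}{5} + 10\right) \left(-3\right) = \frac{44}{5} \left(-3\right) = - \frac{132}{5}$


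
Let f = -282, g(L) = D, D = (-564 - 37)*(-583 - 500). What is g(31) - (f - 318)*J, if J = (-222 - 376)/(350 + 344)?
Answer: 225677001/347 ≈ 6.5037e+5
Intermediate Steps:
D = 650883 (D = -601*(-1083) = 650883)
g(L) = 650883
J = -299/347 (J = -598/694 = -598*1/694 = -299/347 ≈ -0.86167)
g(31) - (f - 318)*J = 650883 - (-282 - 318)*(-299)/347 = 650883 - (-600)*(-299)/347 = 650883 - 1*179400/347 = 650883 - 179400/347 = 225677001/347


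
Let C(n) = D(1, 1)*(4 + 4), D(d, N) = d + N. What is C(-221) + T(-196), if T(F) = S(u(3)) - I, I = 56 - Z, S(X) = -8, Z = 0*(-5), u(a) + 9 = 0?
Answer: -48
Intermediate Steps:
u(a) = -9 (u(a) = -9 + 0 = -9)
Z = 0
D(d, N) = N + d
I = 56 (I = 56 - 1*0 = 56 + 0 = 56)
T(F) = -64 (T(F) = -8 - 1*56 = -8 - 56 = -64)
C(n) = 16 (C(n) = (1 + 1)*(4 + 4) = 2*8 = 16)
C(-221) + T(-196) = 16 - 64 = -48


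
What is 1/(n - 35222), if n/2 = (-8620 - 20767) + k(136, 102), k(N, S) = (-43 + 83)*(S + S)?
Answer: -1/77676 ≈ -1.2874e-5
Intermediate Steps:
k(N, S) = 80*S (k(N, S) = 40*(2*S) = 80*S)
n = -42454 (n = 2*((-8620 - 20767) + 80*102) = 2*(-29387 + 8160) = 2*(-21227) = -42454)
1/(n - 35222) = 1/(-42454 - 35222) = 1/(-77676) = -1/77676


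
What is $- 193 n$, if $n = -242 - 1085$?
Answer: $256111$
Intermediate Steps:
$n = -1327$ ($n = -242 - 1085 = -1327$)
$- 193 n = \left(-193\right) \left(-1327\right) = 256111$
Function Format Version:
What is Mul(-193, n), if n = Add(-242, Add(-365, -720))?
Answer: 256111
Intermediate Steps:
n = -1327 (n = Add(-242, -1085) = -1327)
Mul(-193, n) = Mul(-193, -1327) = 256111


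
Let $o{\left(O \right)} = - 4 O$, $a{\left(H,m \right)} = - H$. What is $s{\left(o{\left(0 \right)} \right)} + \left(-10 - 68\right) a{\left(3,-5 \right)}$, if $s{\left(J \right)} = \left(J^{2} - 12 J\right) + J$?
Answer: $234$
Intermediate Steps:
$s{\left(J \right)} = J^{2} - 11 J$
$s{\left(o{\left(0 \right)} \right)} + \left(-10 - 68\right) a{\left(3,-5 \right)} = \left(-4\right) 0 \left(-11 - 0\right) + \left(-10 - 68\right) \left(\left(-1\right) 3\right) = 0 \left(-11 + 0\right) - -234 = 0 \left(-11\right) + 234 = 0 + 234 = 234$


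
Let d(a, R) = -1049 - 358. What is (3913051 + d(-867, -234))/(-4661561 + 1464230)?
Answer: -3911644/3197331 ≈ -1.2234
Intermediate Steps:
d(a, R) = -1407
(3913051 + d(-867, -234))/(-4661561 + 1464230) = (3913051 - 1407)/(-4661561 + 1464230) = 3911644/(-3197331) = 3911644*(-1/3197331) = -3911644/3197331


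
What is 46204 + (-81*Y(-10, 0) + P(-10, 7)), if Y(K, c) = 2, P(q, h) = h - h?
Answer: 46042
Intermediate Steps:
P(q, h) = 0
46204 + (-81*Y(-10, 0) + P(-10, 7)) = 46204 + (-81*2 + 0) = 46204 + (-162 + 0) = 46204 - 162 = 46042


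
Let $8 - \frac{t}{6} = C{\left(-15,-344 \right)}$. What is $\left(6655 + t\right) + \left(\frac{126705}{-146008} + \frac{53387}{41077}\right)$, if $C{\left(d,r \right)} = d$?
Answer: $\frac{40744087462299}{5997570616} \approx 6793.4$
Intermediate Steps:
$t = 138$ ($t = 48 - -90 = 48 + 90 = 138$)
$\left(6655 + t\right) + \left(\frac{126705}{-146008} + \frac{53387}{41077}\right) = \left(6655 + 138\right) + \left(\frac{126705}{-146008} + \frac{53387}{41077}\right) = 6793 + \left(126705 \left(- \frac{1}{146008}\right) + 53387 \cdot \frac{1}{41077}\right) = 6793 + \left(- \frac{126705}{146008} + \frac{53387}{41077}\right) = 6793 + \frac{2590267811}{5997570616} = \frac{40744087462299}{5997570616}$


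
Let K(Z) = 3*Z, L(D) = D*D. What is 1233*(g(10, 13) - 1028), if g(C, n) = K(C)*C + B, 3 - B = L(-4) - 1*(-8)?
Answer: -923517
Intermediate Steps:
L(D) = D²
B = -21 (B = 3 - ((-4)² - 1*(-8)) = 3 - (16 + 8) = 3 - 1*24 = 3 - 24 = -21)
g(C, n) = -21 + 3*C² (g(C, n) = (3*C)*C - 21 = 3*C² - 21 = -21 + 3*C²)
1233*(g(10, 13) - 1028) = 1233*((-21 + 3*10²) - 1028) = 1233*((-21 + 3*100) - 1028) = 1233*((-21 + 300) - 1028) = 1233*(279 - 1028) = 1233*(-749) = -923517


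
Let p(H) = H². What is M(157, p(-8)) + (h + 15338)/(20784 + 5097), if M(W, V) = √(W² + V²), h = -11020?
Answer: 4318/25881 + √28745 ≈ 169.71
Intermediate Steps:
M(W, V) = √(V² + W²)
M(157, p(-8)) + (h + 15338)/(20784 + 5097) = √(((-8)²)² + 157²) + (-11020 + 15338)/(20784 + 5097) = √(64² + 24649) + 4318/25881 = √(4096 + 24649) + 4318*(1/25881) = √28745 + 4318/25881 = 4318/25881 + √28745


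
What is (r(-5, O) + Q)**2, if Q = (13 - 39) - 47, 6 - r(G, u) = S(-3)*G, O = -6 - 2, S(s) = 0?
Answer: 4489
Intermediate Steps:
O = -8
r(G, u) = 6 (r(G, u) = 6 - 0*G = 6 - 1*0 = 6 + 0 = 6)
Q = -73 (Q = -26 - 47 = -73)
(r(-5, O) + Q)**2 = (6 - 73)**2 = (-67)**2 = 4489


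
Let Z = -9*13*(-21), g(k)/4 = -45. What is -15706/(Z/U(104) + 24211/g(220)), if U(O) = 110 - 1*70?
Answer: 5654160/26309 ≈ 214.91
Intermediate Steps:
g(k) = -180 (g(k) = 4*(-45) = -180)
Z = 2457 (Z = -117*(-21) = 2457)
U(O) = 40 (U(O) = 110 - 70 = 40)
-15706/(Z/U(104) + 24211/g(220)) = -15706/(2457/40 + 24211/(-180)) = -15706/(2457*(1/40) + 24211*(-1/180)) = -15706/(2457/40 - 24211/180) = -15706/(-26309/360) = -15706*(-360/26309) = 5654160/26309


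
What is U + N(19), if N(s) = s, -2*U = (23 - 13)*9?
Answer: -26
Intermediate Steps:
U = -45 (U = -(23 - 13)*9/2 = -5*9 = -½*90 = -45)
U + N(19) = -45 + 19 = -26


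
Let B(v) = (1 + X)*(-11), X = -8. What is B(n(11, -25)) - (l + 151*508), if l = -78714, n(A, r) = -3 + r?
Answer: 2083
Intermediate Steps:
B(v) = 77 (B(v) = (1 - 8)*(-11) = -7*(-11) = 77)
B(n(11, -25)) - (l + 151*508) = 77 - (-78714 + 151*508) = 77 - (-78714 + 76708) = 77 - 1*(-2006) = 77 + 2006 = 2083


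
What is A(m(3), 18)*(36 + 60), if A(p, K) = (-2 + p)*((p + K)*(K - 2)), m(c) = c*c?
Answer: 290304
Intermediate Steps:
m(c) = c²
A(p, K) = (-2 + K)*(-2 + p)*(K + p) (A(p, K) = (-2 + p)*((K + p)*(-2 + K)) = (-2 + p)*((-2 + K)*(K + p)) = (-2 + K)*(-2 + p)*(K + p))
A(m(3), 18)*(36 + 60) = (-2*18² - 2*(3²)² + 4*18 + 4*3² + 18*(3²)² + 3²*18² - 4*18*3²)*(36 + 60) = (-2*324 - 2*9² + 72 + 4*9 + 18*9² + 9*324 - 4*18*9)*96 = (-648 - 2*81 + 72 + 36 + 18*81 + 2916 - 648)*96 = (-648 - 162 + 72 + 36 + 1458 + 2916 - 648)*96 = 3024*96 = 290304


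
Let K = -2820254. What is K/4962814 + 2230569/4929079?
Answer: -1415677852450/12231051134153 ≈ -0.11574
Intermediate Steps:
K/4962814 + 2230569/4929079 = -2820254/4962814 + 2230569/4929079 = -2820254*1/4962814 + 2230569*(1/4929079) = -1410127/2481407 + 2230569/4929079 = -1415677852450/12231051134153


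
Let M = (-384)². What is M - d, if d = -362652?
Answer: 510108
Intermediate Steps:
M = 147456
M - d = 147456 - 1*(-362652) = 147456 + 362652 = 510108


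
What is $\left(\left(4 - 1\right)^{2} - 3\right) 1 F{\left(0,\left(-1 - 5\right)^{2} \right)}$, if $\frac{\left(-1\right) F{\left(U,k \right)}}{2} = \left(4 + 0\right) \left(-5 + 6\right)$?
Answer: $-48$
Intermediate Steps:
$F{\left(U,k \right)} = -8$ ($F{\left(U,k \right)} = - 2 \left(4 + 0\right) \left(-5 + 6\right) = - 2 \cdot 4 \cdot 1 = \left(-2\right) 4 = -8$)
$\left(\left(4 - 1\right)^{2} - 3\right) 1 F{\left(0,\left(-1 - 5\right)^{2} \right)} = \left(\left(4 - 1\right)^{2} - 3\right) 1 \left(-8\right) = \left(3^{2} + \left(-3 + 0\right)\right) 1 \left(-8\right) = \left(9 - 3\right) 1 \left(-8\right) = 6 \cdot 1 \left(-8\right) = 6 \left(-8\right) = -48$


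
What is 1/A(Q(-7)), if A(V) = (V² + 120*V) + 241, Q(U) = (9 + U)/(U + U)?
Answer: 49/10970 ≈ 0.0044667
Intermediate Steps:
Q(U) = (9 + U)/(2*U) (Q(U) = (9 + U)/((2*U)) = (9 + U)*(1/(2*U)) = (9 + U)/(2*U))
A(V) = 241 + V² + 120*V
1/A(Q(-7)) = 1/(241 + ((½)*(9 - 7)/(-7))² + 120*((½)*(9 - 7)/(-7))) = 1/(241 + ((½)*(-⅐)*2)² + 120*((½)*(-⅐)*2)) = 1/(241 + (-⅐)² + 120*(-⅐)) = 1/(241 + 1/49 - 120/7) = 1/(10970/49) = 49/10970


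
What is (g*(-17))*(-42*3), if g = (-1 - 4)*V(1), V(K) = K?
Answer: -10710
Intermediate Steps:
g = -5 (g = (-1 - 4)*1 = -5*1 = -5)
(g*(-17))*(-42*3) = (-5*(-17))*(-42*3) = 85*(-126) = -10710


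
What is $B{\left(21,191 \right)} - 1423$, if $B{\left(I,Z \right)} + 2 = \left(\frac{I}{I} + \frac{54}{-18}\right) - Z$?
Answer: $-1618$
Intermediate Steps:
$B{\left(I,Z \right)} = -4 - Z$ ($B{\left(I,Z \right)} = -2 - \left(3 + Z - \frac{I}{I}\right) = -2 - \left(2 + Z\right) = -4 - Z$)
$B{\left(21,191 \right)} - 1423 = \left(-4 - 191\right) - 1423 = -195 - 1423 = -1618$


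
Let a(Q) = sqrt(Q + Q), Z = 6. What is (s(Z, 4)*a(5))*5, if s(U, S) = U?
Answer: 30*sqrt(10) ≈ 94.868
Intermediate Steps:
a(Q) = sqrt(2)*sqrt(Q) (a(Q) = sqrt(2*Q) = sqrt(2)*sqrt(Q))
(s(Z, 4)*a(5))*5 = (6*(sqrt(2)*sqrt(5)))*5 = (6*sqrt(10))*5 = 30*sqrt(10)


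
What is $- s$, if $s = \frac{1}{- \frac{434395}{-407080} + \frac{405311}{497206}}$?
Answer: $- \frac{20240261848}{38097780225} \approx -0.53127$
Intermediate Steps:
$s = \frac{20240261848}{38097780225}$ ($s = \frac{1}{\left(-434395\right) \left(- \frac{1}{407080}\right) + 405311 \cdot \frac{1}{497206}} = \frac{1}{\frac{86879}{81416} + \frac{405311}{497206}} = \frac{1}{\frac{38097780225}{20240261848}} = \frac{20240261848}{38097780225} \approx 0.53127$)
$- s = \left(-1\right) \frac{20240261848}{38097780225} = - \frac{20240261848}{38097780225}$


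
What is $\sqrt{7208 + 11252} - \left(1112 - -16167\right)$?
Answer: $-17279 + 2 \sqrt{4615} \approx -17143.0$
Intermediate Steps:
$\sqrt{7208 + 11252} - \left(1112 - -16167\right) = \sqrt{18460} - \left(1112 + 16167\right) = 2 \sqrt{4615} - 17279 = -17279 + 2 \sqrt{4615}$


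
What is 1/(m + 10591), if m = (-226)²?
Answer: 1/61667 ≈ 1.6216e-5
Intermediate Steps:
m = 51076
1/(m + 10591) = 1/(51076 + 10591) = 1/61667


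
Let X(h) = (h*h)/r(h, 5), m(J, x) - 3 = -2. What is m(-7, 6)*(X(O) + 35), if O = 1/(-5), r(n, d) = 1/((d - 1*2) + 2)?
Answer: 176/5 ≈ 35.200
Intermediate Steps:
m(J, x) = 1 (m(J, x) = 3 - 2 = 1)
r(n, d) = 1/d (r(n, d) = 1/((d - 2) + 2) = 1/((-2 + d) + 2) = 1/d)
O = -1/5 ≈ -0.20000
X(h) = 5*h**2 (X(h) = (h*h)/(1/5) = h**2/(1/5) = h**2*5 = 5*h**2)
m(-7, 6)*(X(O) + 35) = 1*(5*(-1/5)**2 + 35) = 1*(5*(1/25) + 35) = 1*(1/5 + 35) = 1*(176/5) = 176/5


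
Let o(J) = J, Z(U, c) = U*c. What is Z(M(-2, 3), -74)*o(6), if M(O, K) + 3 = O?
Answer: 2220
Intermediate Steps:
M(O, K) = -3 + O
Z(M(-2, 3), -74)*o(6) = ((-3 - 2)*(-74))*6 = -5*(-74)*6 = 370*6 = 2220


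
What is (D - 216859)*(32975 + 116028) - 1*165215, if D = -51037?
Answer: -39917472903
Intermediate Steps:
(D - 216859)*(32975 + 116028) - 1*165215 = (-51037 - 216859)*(32975 + 116028) - 1*165215 = -267896*149003 - 165215 = -39917307688 - 165215 = -39917472903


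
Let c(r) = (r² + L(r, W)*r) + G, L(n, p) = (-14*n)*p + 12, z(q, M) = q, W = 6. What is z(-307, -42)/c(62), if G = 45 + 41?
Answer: 307/318222 ≈ 0.00096474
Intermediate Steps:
L(n, p) = 12 - 14*n*p (L(n, p) = -14*n*p + 12 = 12 - 14*n*p)
G = 86
c(r) = 86 + r² + r*(12 - 84*r) (c(r) = (r² + (12 - 14*r*6)*r) + 86 = (r² + (12 - 84*r)*r) + 86 = (r² + r*(12 - 84*r)) + 86 = 86 + r² + r*(12 - 84*r))
z(-307, -42)/c(62) = -307/(86 - 83*62² + 12*62) = -307/(86 - 83*3844 + 744) = -307/(86 - 319052 + 744) = -307/(-318222) = -307*(-1/318222) = 307/318222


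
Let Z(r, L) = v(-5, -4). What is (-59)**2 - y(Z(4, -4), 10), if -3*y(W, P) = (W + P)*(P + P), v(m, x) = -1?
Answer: 3541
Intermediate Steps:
Z(r, L) = -1
y(W, P) = -2*P*(P + W)/3 (y(W, P) = -(W + P)*(P + P)/3 = -(P + W)*2*P/3 = -2*P*(P + W)/3)
(-59)**2 - y(Z(4, -4), 10) = (-59)**2 - (-2)*10*(10 - 1)/3 = 3481 - (-2)*10*9/3 = 3481 - 1*(-60) = 3481 + 60 = 3541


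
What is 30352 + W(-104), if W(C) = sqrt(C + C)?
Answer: 30352 + 4*I*sqrt(13) ≈ 30352.0 + 14.422*I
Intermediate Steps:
W(C) = sqrt(2)*sqrt(C) (W(C) = sqrt(2*C) = sqrt(2)*sqrt(C))
30352 + W(-104) = 30352 + sqrt(2)*sqrt(-104) = 30352 + sqrt(2)*(2*I*sqrt(26)) = 30352 + 4*I*sqrt(13)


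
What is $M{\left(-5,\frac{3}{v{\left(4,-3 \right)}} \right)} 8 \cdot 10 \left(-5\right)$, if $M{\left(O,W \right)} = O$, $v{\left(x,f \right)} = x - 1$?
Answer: $2000$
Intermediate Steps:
$v{\left(x,f \right)} = -1 + x$ ($v{\left(x,f \right)} = x - 1 = -1 + x$)
$M{\left(-5,\frac{3}{v{\left(4,-3 \right)}} \right)} 8 \cdot 10 \left(-5\right) = \left(-5\right) 8 \cdot 10 \left(-5\right) = \left(-40\right) 10 \left(-5\right) = \left(-400\right) \left(-5\right) = 2000$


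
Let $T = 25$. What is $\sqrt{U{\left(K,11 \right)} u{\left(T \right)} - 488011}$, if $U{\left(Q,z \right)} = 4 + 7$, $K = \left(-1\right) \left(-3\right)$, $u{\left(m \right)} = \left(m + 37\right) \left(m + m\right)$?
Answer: $i \sqrt{453911} \approx 673.73 i$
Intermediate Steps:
$u{\left(m \right)} = 2 m \left(37 + m\right)$ ($u{\left(m \right)} = \left(37 + m\right) 2 m = 2 m \left(37 + m\right)$)
$K = 3$
$U{\left(Q,z \right)} = 11$
$\sqrt{U{\left(K,11 \right)} u{\left(T \right)} - 488011} = \sqrt{11 \cdot 2 \cdot 25 \left(37 + 25\right) - 488011} = \sqrt{11 \cdot 2 \cdot 25 \cdot 62 - 488011} = \sqrt{11 \cdot 3100 - 488011} = \sqrt{34100 - 488011} = \sqrt{-453911} = i \sqrt{453911}$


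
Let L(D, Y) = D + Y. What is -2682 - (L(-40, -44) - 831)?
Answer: -1767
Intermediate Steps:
-2682 - (L(-40, -44) - 831) = -2682 - ((-40 - 44) - 831) = -2682 - (-84 - 831) = -2682 - 1*(-915) = -2682 + 915 = -1767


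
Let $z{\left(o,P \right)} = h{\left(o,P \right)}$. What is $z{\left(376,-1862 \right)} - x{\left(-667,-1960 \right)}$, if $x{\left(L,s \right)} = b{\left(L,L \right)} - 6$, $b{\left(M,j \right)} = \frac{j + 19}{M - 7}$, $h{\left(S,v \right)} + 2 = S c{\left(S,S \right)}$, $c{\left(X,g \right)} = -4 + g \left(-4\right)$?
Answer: $- \frac{191080672}{337} \approx -5.6701 \cdot 10^{5}$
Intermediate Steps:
$c{\left(X,g \right)} = -4 - 4 g$
$h{\left(S,v \right)} = -2 + S \left(-4 - 4 S\right)$
$z{\left(o,P \right)} = -2 - 4 o \left(1 + o\right)$
$b{\left(M,j \right)} = \frac{19 + j}{-7 + M}$
$x{\left(L,s \right)} = -6 + \frac{19 + L}{-7 + L}$ ($x{\left(L,s \right)} = \frac{19 + L}{-7 + L} - 6 = -6 + \frac{19 + L}{-7 + L}$)
$z{\left(376,-1862 \right)} - x{\left(-667,-1960 \right)} = \left(-2 - 1504 \left(1 + 376\right)\right) - \frac{61 - -3335}{-7 - 667} = \left(-2 - 1504 \cdot 377\right) - \frac{61 + 3335}{-674} = \left(-2 - 567008\right) - \left(- \frac{1}{674}\right) 3396 = -567010 - - \frac{1698}{337} = -567010 + \frac{1698}{337} = - \frac{191080672}{337}$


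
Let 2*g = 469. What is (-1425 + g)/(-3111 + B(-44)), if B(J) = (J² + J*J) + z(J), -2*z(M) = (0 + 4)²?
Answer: -2381/1506 ≈ -1.5810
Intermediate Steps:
g = 469/2 (g = (½)*469 = 469/2 ≈ 234.50)
z(M) = -8 (z(M) = -(0 + 4)²/2 = -½*4² = -½*16 = -8)
B(J) = -8 + 2*J² (B(J) = (J² + J*J) - 8 = (J² + J²) - 8 = 2*J² - 8 = -8 + 2*J²)
(-1425 + g)/(-3111 + B(-44)) = (-1425 + 469/2)/(-3111 + (-8 + 2*(-44)²)) = -2381/(2*(-3111 + (-8 + 2*1936))) = -2381/(2*(-3111 + (-8 + 3872))) = -2381/(2*(-3111 + 3864)) = -2381/2/753 = -2381/2*1/753 = -2381/1506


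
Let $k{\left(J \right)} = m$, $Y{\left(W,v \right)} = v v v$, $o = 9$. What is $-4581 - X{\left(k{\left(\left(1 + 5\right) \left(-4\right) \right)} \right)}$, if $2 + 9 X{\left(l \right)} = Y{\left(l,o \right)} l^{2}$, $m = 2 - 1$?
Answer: $- \frac{41956}{9} \approx -4661.8$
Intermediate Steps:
$m = 1$
$Y{\left(W,v \right)} = v^{3}$ ($Y{\left(W,v \right)} = v^{2} v = v^{3}$)
$k{\left(J \right)} = 1$
$X{\left(l \right)} = - \frac{2}{9} + 81 l^{2}$ ($X{\left(l \right)} = - \frac{2}{9} + \frac{9^{3} l^{2}}{9} = - \frac{2}{9} + \frac{729 l^{2}}{9} = - \frac{2}{9} + 81 l^{2}$)
$-4581 - X{\left(k{\left(\left(1 + 5\right) \left(-4\right) \right)} \right)} = -4581 - \left(- \frac{2}{9} + 81 \cdot 1^{2}\right) = -4581 - \left(- \frac{2}{9} + 81 \cdot 1\right) = -4581 - \left(- \frac{2}{9} + 81\right) = -4581 - \frac{727}{9} = - \frac{41956}{9}$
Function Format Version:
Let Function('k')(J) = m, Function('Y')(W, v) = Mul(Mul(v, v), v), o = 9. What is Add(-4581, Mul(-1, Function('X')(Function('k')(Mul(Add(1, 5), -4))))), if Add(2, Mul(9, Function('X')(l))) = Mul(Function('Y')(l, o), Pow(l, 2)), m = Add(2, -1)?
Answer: Rational(-41956, 9) ≈ -4661.8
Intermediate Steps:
m = 1
Function('Y')(W, v) = Pow(v, 3) (Function('Y')(W, v) = Mul(Pow(v, 2), v) = Pow(v, 3))
Function('k')(J) = 1
Function('X')(l) = Add(Rational(-2, 9), Mul(81, Pow(l, 2))) (Function('X')(l) = Add(Rational(-2, 9), Mul(Rational(1, 9), Mul(Pow(9, 3), Pow(l, 2)))) = Add(Rational(-2, 9), Mul(Rational(1, 9), Mul(729, Pow(l, 2)))) = Add(Rational(-2, 9), Mul(81, Pow(l, 2))))
Add(-4581, Mul(-1, Function('X')(Function('k')(Mul(Add(1, 5), -4))))) = Add(-4581, Mul(-1, Add(Rational(-2, 9), Mul(81, Pow(1, 2))))) = Add(-4581, Mul(-1, Add(Rational(-2, 9), Mul(81, 1)))) = Add(-4581, Mul(-1, Add(Rational(-2, 9), 81))) = Add(-4581, Mul(-1, Rational(727, 9))) = Add(-4581, Rational(-727, 9)) = Rational(-41956, 9)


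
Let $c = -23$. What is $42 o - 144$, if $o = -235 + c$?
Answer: $-10980$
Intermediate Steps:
$o = -258$ ($o = -235 - 23 = -258$)
$42 o - 144 = 42 \left(-258\right) - 144 = -10836 - 144 = -10980$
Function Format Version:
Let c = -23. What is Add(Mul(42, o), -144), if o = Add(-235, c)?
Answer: -10980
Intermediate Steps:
o = -258 (o = Add(-235, -23) = -258)
Add(Mul(42, o), -144) = Add(Mul(42, -258), -144) = Add(-10836, -144) = -10980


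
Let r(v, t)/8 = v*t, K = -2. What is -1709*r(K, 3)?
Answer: 82032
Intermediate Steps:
r(v, t) = 8*t*v (r(v, t) = 8*(v*t) = 8*(t*v) = 8*t*v)
-1709*r(K, 3) = -13672*3*(-2) = -1709*(-48) = 82032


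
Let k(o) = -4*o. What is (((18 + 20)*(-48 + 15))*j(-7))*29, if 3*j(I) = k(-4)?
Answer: -193952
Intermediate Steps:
j(I) = 16/3 (j(I) = (-4*(-4))/3 = (⅓)*16 = 16/3)
(((18 + 20)*(-48 + 15))*j(-7))*29 = (((18 + 20)*(-48 + 15))*(16/3))*29 = ((38*(-33))*(16/3))*29 = -1254*16/3*29 = -6688*29 = -193952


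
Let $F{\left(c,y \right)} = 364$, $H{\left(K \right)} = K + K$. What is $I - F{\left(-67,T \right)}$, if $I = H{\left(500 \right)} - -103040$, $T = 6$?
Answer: $103676$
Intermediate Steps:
$H{\left(K \right)} = 2 K$
$I = 104040$ ($I = 2 \cdot 500 - -103040 = 1000 + 103040 = 104040$)
$I - F{\left(-67,T \right)} = 104040 - 364 = 103676$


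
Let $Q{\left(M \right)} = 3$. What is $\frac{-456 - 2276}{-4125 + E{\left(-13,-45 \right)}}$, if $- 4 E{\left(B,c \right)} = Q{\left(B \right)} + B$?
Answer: $\frac{5464}{8245} \approx 0.6627$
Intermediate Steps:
$E{\left(B,c \right)} = - \frac{3}{4} - \frac{B}{4}$ ($E{\left(B,c \right)} = - \frac{3 + B}{4} = - \frac{3}{4} - \frac{B}{4}$)
$\frac{-456 - 2276}{-4125 + E{\left(-13,-45 \right)}} = \frac{-456 - 2276}{-4125 - - \frac{5}{2}} = - \frac{2732}{-4125 + \left(- \frac{3}{4} + \frac{13}{4}\right)} = - \frac{2732}{-4125 + \frac{5}{2}} = - \frac{2732}{- \frac{8245}{2}} = \left(-2732\right) \left(- \frac{2}{8245}\right) = \frac{5464}{8245}$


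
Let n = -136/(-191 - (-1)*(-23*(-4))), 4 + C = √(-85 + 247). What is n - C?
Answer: 532/99 - 9*√2 ≈ -7.3542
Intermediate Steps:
C = -4 + 9*√2 (C = -4 + √(-85 + 247) = -4 + √162 = -4 + 9*√2 ≈ 8.7279)
n = 136/99 (n = -136/(-191 - (-1)*92) = -136/(-191 - 1*(-92)) = -136/(-191 + 92) = -136/(-99) = -136*(-1/99) = 136/99 ≈ 1.3737)
n - C = 136/99 - (-4 + 9*√2) = 136/99 + (4 - 9*√2) = 532/99 - 9*√2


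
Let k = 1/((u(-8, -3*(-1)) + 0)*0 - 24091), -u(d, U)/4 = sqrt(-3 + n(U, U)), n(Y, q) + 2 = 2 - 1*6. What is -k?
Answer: 1/24091 ≈ 4.1509e-5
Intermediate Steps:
n(Y, q) = -6 (n(Y, q) = -2 + (2 - 1*6) = -2 + (2 - 6) = -2 - 4 = -6)
u(d, U) = -12*I (u(d, U) = -4*sqrt(-3 - 6) = -12*I)
k = -1/24091 (k = 1/((-12*I + 0)*0 - 24091) = 1/(-12*I*0 - 24091) = 1/(0 - 24091) = 1/(-24091) = -1/24091 ≈ -4.1509e-5)
-k = -1*(-1/24091) = 1/24091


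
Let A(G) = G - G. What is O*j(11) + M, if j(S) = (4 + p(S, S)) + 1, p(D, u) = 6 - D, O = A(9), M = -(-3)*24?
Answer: 72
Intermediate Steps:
A(G) = 0
M = 72 (M = -3*(-24) = 72)
O = 0
j(S) = 11 - S (j(S) = (4 + (6 - S)) + 1 = (10 - S) + 1 = 11 - S)
O*j(11) + M = 0*(11 - 1*11) + 72 = 0*(11 - 11) + 72 = 0*0 + 72 = 0 + 72 = 72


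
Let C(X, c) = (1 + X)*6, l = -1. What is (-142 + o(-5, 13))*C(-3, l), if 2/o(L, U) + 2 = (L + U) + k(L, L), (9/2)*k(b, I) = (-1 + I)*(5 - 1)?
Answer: 1668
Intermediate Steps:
C(X, c) = 6 + 6*X
k(b, I) = -8/9 + 8*I/9 (k(b, I) = 2*((-1 + I)*(5 - 1))/9 = 2*((-1 + I)*4)/9 = 2*(-4 + 4*I)/9 = -8/9 + 8*I/9)
o(L, U) = 2/(-26/9 + U + 17*L/9) (o(L, U) = 2/(-2 + ((L + U) + (-8/9 + 8*L/9))) = 2/(-2 + (-8/9 + U + 17*L/9)) = 2/(-26/9 + U + 17*L/9))
(-142 + o(-5, 13))*C(-3, l) = (-142 + 18/(-26 + 9*13 + 17*(-5)))*(6 + 6*(-3)) = (-142 + 18/(-26 + 117 - 85))*(6 - 18) = (-142 + 18/6)*(-12) = (-142 + 18*(⅙))*(-12) = (-142 + 3)*(-12) = -139*(-12) = 1668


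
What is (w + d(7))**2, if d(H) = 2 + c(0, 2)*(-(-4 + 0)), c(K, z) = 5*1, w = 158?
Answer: 32400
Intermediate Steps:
c(K, z) = 5
d(H) = 22 (d(H) = 2 + 5*(-(-4 + 0)) = 2 + 5*(-1*(-4)) = 2 + 5*4 = 2 + 20 = 22)
(w + d(7))**2 = (158 + 22)**2 = 180**2 = 32400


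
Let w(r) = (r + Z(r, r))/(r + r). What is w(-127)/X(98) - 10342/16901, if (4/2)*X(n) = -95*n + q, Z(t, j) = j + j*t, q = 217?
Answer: -91927181/153680793 ≈ -0.59817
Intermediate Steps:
X(n) = 217/2 - 95*n/2 (X(n) = (-95*n + 217)/2 = (217 - 95*n)/2 = 217/2 - 95*n/2)
w(r) = (r + r*(1 + r))/(2*r) (w(r) = (r + r*(1 + r))/(r + r) = (r + r*(1 + r))/((2*r)) = (r + r*(1 + r))*(1/(2*r)) = (r + r*(1 + r))/(2*r))
w(-127)/X(98) - 10342/16901 = (1 + (½)*(-127))/(217/2 - 95/2*98) - 10342/16901 = (1 - 127/2)/(217/2 - 4655) - 10342*1/16901 = -125/(2*(-9093/2)) - 10342/16901 = -125/2*(-2/9093) - 10342/16901 = 125/9093 - 10342/16901 = -91927181/153680793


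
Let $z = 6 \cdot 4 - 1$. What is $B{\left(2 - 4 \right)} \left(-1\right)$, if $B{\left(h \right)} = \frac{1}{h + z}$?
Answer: $- \frac{1}{21} \approx -0.047619$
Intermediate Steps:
$z = 23$ ($z = 24 - 1 = 23$)
$B{\left(h \right)} = \frac{1}{23 + h}$ ($B{\left(h \right)} = \frac{1}{h + 23} = \frac{1}{23 + h}$)
$B{\left(2 - 4 \right)} \left(-1\right) = \frac{1}{23 + \left(2 - 4\right)} \left(-1\right) = \frac{1}{23 - 2} \left(-1\right) = \frac{1}{21} \left(-1\right) = - \frac{1}{21}$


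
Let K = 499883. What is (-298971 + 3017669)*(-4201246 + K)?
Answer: -10062888185374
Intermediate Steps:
(-298971 + 3017669)*(-4201246 + K) = (-298971 + 3017669)*(-4201246 + 499883) = 2718698*(-3701363) = -10062888185374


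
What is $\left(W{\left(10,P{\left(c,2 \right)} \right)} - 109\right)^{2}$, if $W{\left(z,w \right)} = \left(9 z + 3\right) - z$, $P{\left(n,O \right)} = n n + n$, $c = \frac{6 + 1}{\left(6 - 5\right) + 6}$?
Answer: $676$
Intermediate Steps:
$c = 1$ ($c = \frac{7}{\left(6 - 5\right) + 6} = \frac{7}{1 + 6} = \frac{7}{7} = 7 \cdot \frac{1}{7} = 1$)
$P{\left(n,O \right)} = n + n^{2}$ ($P{\left(n,O \right)} = n^{2} + n = n + n^{2}$)
$W{\left(z,w \right)} = 3 + 8 z$ ($W{\left(z,w \right)} = \left(3 + 9 z\right) - z = 3 + 8 z$)
$\left(W{\left(10,P{\left(c,2 \right)} \right)} - 109\right)^{2} = \left(\left(3 + 8 \cdot 10\right) - 109\right)^{2} = \left(\left(3 + 80\right) - 109\right)^{2} = \left(83 - 109\right)^{2} = \left(-26\right)^{2} = 676$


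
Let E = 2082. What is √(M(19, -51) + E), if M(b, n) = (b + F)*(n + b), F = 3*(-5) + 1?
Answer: 31*√2 ≈ 43.841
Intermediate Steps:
F = -14 (F = -15 + 1 = -14)
M(b, n) = (-14 + b)*(b + n) (M(b, n) = (b - 14)*(n + b) = (-14 + b)*(b + n))
√(M(19, -51) + E) = √((19² - 14*19 - 14*(-51) + 19*(-51)) + 2082) = √((361 - 266 + 714 - 969) + 2082) = √(-160 + 2082) = √1922 = 31*√2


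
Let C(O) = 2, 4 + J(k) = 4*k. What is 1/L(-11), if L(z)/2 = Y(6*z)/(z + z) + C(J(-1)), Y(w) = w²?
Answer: -1/392 ≈ -0.0025510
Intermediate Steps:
J(k) = -4 + 4*k
L(z) = 4 + 36*z (L(z) = 2*((6*z)²/(z + z) + 2) = 2*((36*z²)/((2*z)) + 2) = 2*((36*z²)*(1/(2*z)) + 2) = 2*(18*z + 2) = 2*(2 + 18*z) = 4 + 36*z)
1/L(-11) = 1/(4 + 36*(-11)) = 1/(4 - 396) = 1/(-392) = -1/392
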